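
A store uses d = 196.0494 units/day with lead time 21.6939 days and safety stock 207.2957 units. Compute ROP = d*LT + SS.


d*LT = 196.0494 * 21.6939 = 4253.0761
ROP = 4253.0761 + 207.2957 = 4460.3718

4460.3718 units


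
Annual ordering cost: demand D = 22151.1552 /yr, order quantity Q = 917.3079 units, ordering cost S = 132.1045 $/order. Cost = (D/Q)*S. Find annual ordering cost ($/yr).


Number of orders = D/Q = 24.1480
Cost = 24.1480 * 132.1045 = 3190.0600

3190.0600 $/yr


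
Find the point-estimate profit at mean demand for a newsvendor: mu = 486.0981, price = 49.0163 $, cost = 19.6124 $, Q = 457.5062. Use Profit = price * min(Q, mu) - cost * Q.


Sales at mu = min(457.5062, 486.0981) = 457.5062
Revenue = 49.0163 * 457.5062 = 22425.2612
Total cost = 19.6124 * 457.5062 = 8972.7946
Profit = 22425.2612 - 8972.7946 = 13452.4666

13452.4666 $


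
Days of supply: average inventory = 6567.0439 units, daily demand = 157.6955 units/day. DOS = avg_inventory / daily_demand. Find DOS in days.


DOS = 6567.0439 / 157.6955 = 41.6438

41.6438 days


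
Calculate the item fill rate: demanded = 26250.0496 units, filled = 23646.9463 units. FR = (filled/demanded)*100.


FR = 23646.9463 / 26250.0496 * 100 = 90.0834

90.0834%


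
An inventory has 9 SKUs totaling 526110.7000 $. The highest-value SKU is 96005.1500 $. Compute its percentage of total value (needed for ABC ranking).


Top item = 96005.1500
Total = 526110.7000
Percentage = 96005.1500 / 526110.7000 * 100 = 18.2481

18.2481%


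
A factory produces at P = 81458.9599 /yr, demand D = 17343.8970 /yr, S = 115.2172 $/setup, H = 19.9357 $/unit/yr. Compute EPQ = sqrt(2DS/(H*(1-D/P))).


1 - D/P = 1 - 0.2129 = 0.7871
H*(1-D/P) = 15.6911
2DS = 3996630.4989
EPQ = sqrt(254707.2439) = 504.6853

504.6853 units


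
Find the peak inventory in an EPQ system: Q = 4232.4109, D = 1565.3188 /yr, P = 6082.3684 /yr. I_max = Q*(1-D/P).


D/P = 0.2574
1 - D/P = 0.7426
I_max = 4232.4109 * 0.7426 = 3143.1851

3143.1851 units


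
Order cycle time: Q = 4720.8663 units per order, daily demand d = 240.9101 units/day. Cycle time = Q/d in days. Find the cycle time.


Cycle = 4720.8663 / 240.9101 = 19.5960

19.5960 days


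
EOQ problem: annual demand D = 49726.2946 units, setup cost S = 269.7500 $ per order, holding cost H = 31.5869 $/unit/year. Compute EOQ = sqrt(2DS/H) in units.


2*D*S = 2 * 49726.2946 * 269.7500 = 26827335.9367
2*D*S/H = 849318.4180
EOQ = sqrt(849318.4180) = 921.5847

921.5847 units


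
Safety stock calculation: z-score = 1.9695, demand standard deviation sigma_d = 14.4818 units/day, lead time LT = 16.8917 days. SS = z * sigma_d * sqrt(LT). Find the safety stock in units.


sqrt(LT) = sqrt(16.8917) = 4.1100
SS = 1.9695 * 14.4818 * 4.1100 = 117.2236

117.2236 units


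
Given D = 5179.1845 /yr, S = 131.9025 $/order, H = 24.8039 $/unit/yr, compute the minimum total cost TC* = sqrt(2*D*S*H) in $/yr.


2*D*S*H = 33889438.7717
TC* = sqrt(33889438.7717) = 5821.4636

5821.4636 $/yr


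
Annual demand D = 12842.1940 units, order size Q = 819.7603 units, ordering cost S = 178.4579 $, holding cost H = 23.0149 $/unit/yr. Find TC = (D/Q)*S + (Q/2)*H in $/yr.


Ordering cost = D*S/Q = 2795.6843
Holding cost = Q*H/2 = 9433.3507
TC = 2795.6843 + 9433.3507 = 12229.0349

12229.0349 $/yr


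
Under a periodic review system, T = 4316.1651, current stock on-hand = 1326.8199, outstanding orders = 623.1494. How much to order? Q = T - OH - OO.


Inventory position = OH + OO = 1326.8199 + 623.1494 = 1949.9693
Q = 4316.1651 - 1949.9693 = 2366.1958

2366.1958 units


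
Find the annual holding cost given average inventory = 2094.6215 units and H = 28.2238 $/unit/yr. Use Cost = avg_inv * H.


Cost = 2094.6215 * 28.2238 = 59118.1783

59118.1783 $/yr


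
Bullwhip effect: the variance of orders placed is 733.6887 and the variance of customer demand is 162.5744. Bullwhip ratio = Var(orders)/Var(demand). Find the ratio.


BW = 733.6887 / 162.5744 = 4.5129

4.5129


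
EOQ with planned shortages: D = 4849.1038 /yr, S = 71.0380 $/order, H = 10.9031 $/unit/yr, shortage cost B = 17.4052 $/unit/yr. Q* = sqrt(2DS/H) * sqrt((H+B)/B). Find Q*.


sqrt(2DS/H) = 251.3715
sqrt((H+B)/B) = 1.2753
Q* = 251.3715 * 1.2753 = 320.5778

320.5778 units


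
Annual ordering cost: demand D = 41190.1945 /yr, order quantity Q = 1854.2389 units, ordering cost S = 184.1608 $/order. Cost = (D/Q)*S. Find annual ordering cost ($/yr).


Number of orders = D/Q = 22.2141
Cost = 22.2141 * 184.1608 = 4090.9611

4090.9611 $/yr


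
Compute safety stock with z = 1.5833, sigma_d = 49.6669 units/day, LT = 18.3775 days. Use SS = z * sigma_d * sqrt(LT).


sqrt(LT) = sqrt(18.3775) = 4.2869
SS = 1.5833 * 49.6669 * 4.2869 = 337.1114

337.1114 units


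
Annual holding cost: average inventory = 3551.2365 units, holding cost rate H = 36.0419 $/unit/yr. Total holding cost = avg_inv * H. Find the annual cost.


Cost = 3551.2365 * 36.0419 = 127993.3108

127993.3108 $/yr


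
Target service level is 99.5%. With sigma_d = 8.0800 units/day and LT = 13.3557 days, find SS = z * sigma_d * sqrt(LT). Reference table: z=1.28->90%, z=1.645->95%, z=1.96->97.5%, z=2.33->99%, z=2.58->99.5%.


From the table, SL = 99.5% corresponds to z = 2.58
sqrt(LT) = sqrt(13.3557) = 3.6545
SS = 2.58 * 8.0800 * 3.6545 = 76.1841

76.1841 units


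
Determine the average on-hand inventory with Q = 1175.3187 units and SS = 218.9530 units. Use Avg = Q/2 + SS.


Q/2 = 587.6594
Avg = 587.6594 + 218.9530 = 806.6123

806.6123 units


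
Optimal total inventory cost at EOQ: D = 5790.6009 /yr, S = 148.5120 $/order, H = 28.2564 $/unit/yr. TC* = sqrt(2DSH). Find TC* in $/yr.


2*D*S*H = 48599522.8923
TC* = sqrt(48599522.8923) = 6971.3358

6971.3358 $/yr


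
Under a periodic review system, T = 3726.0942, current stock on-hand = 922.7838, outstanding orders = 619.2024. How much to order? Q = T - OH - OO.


Inventory position = OH + OO = 922.7838 + 619.2024 = 1541.9862
Q = 3726.0942 - 1541.9862 = 2184.1080

2184.1080 units


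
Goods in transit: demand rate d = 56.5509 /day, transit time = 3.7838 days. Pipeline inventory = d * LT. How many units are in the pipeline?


Pipeline = 56.5509 * 3.7838 = 213.9773

213.9773 units


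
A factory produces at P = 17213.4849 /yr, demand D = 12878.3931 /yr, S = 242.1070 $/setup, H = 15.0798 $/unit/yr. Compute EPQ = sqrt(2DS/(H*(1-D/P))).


1 - D/P = 1 - 0.7482 = 0.2518
H*(1-D/P) = 3.7977
2DS = 6235898.2365
EPQ = sqrt(1642002.9842) = 1281.4066

1281.4066 units


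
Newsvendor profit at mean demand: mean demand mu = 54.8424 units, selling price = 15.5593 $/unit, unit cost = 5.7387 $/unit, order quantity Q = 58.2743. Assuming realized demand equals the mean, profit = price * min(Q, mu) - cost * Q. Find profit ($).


Sales at mu = min(58.2743, 54.8424) = 54.8424
Revenue = 15.5593 * 54.8424 = 853.3094
Total cost = 5.7387 * 58.2743 = 334.4187
Profit = 853.3094 - 334.4187 = 518.8906

518.8906 $


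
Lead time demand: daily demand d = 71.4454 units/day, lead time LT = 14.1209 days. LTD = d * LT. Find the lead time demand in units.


LTD = 71.4454 * 14.1209 = 1008.8733

1008.8733 units


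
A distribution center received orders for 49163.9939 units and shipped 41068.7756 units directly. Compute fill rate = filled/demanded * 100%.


FR = 41068.7756 / 49163.9939 * 100 = 83.5343

83.5343%


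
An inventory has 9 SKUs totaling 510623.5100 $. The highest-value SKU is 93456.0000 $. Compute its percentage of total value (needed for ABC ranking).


Top item = 93456.0000
Total = 510623.5100
Percentage = 93456.0000 / 510623.5100 * 100 = 18.3023

18.3023%


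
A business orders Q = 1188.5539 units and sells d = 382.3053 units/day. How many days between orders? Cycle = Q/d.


Cycle = 1188.5539 / 382.3053 = 3.1089

3.1089 days


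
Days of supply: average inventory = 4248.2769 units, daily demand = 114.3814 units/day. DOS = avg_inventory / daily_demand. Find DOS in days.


DOS = 4248.2769 / 114.3814 = 37.1413

37.1413 days


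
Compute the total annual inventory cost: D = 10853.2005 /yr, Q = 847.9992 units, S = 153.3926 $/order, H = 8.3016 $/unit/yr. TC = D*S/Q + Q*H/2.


Ordering cost = D*S/Q = 1963.2102
Holding cost = Q*H/2 = 3519.8751
TC = 1963.2102 + 3519.8751 = 5483.0852

5483.0852 $/yr


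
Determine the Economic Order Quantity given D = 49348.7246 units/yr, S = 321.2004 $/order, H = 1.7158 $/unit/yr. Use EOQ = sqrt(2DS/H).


2*D*S = 2 * 49348.7246 * 321.2004 = 31701660.1620
2*D*S/H = 18476314.3502
EOQ = sqrt(18476314.3502) = 4298.4084

4298.4084 units


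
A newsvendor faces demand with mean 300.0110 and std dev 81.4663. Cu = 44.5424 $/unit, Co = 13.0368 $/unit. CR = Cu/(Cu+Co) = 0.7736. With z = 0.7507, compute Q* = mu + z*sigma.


CR = Cu/(Cu+Co) = 44.5424/(44.5424+13.0368) = 0.7736
z = 0.7507
Q* = 300.0110 + 0.7507 * 81.4663 = 361.1678

361.1678 units


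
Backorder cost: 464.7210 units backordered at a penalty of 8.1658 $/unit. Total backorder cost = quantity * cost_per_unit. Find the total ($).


Total = 464.7210 * 8.1658 = 3794.8187

3794.8187 $


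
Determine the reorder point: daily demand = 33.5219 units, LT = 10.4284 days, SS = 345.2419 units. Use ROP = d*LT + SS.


d*LT = 33.5219 * 10.4284 = 349.5798
ROP = 349.5798 + 345.2419 = 694.8217

694.8217 units


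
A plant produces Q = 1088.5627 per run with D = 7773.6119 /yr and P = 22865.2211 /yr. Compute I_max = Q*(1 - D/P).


D/P = 0.3400
1 - D/P = 0.6600
I_max = 1088.5627 * 0.6600 = 718.4782

718.4782 units


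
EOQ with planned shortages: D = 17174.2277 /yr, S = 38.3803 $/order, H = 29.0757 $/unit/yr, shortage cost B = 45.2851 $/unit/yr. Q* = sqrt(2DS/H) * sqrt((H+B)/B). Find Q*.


sqrt(2DS/H) = 212.9329
sqrt((H+B)/B) = 1.2814
Q* = 212.9329 * 1.2814 = 272.8582

272.8582 units


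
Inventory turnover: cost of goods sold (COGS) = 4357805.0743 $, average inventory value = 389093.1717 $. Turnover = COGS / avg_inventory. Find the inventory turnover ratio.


Turnover = 4357805.0743 / 389093.1717 = 11.1999

11.1999


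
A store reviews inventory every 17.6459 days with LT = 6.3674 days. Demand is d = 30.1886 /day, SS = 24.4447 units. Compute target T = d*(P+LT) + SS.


P + LT = 24.0133
d*(P+LT) = 30.1886 * 24.0133 = 724.9279
T = 724.9279 + 24.4447 = 749.3726

749.3726 units


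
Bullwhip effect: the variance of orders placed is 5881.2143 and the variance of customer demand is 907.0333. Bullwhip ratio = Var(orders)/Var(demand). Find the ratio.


BW = 5881.2143 / 907.0333 = 6.4840

6.4840


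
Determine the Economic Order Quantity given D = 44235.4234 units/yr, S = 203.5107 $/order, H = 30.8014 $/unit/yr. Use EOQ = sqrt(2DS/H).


2*D*S = 2 * 44235.4234 * 203.5107 = 18004763.9619
2*D*S/H = 584543.6883
EOQ = sqrt(584543.6883) = 764.5546

764.5546 units


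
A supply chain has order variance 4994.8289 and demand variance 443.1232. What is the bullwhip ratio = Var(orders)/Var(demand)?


BW = 4994.8289 / 443.1232 = 11.2719

11.2719


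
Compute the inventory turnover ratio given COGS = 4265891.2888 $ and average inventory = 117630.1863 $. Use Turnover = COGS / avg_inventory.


Turnover = 4265891.2888 / 117630.1863 = 36.2653

36.2653


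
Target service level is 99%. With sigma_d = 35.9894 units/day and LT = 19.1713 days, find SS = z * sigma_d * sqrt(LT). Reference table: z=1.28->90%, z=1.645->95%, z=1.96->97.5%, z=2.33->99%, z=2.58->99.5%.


From the table, SL = 99% corresponds to z = 2.33
sqrt(LT) = sqrt(19.1713) = 4.3785
SS = 2.33 * 35.9894 * 4.3785 = 367.1608

367.1608 units


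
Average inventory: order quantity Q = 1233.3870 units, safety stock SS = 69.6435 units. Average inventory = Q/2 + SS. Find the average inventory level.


Q/2 = 616.6935
Avg = 616.6935 + 69.6435 = 686.3370

686.3370 units


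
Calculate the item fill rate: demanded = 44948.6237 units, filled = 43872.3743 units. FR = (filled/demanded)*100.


FR = 43872.3743 / 44948.6237 * 100 = 97.6056

97.6056%


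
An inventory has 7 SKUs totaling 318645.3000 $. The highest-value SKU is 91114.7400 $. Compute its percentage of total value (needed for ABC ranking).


Top item = 91114.7400
Total = 318645.3000
Percentage = 91114.7400 / 318645.3000 * 100 = 28.5944

28.5944%


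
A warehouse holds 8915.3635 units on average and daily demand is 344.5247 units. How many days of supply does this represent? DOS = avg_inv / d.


DOS = 8915.3635 / 344.5247 = 25.8773

25.8773 days


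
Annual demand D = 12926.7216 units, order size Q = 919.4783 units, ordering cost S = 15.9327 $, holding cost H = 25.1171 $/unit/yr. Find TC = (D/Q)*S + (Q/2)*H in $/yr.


Ordering cost = D*S/Q = 223.9940
Holding cost = Q*H/2 = 11547.3142
TC = 223.9940 + 11547.3142 = 11771.3082

11771.3082 $/yr


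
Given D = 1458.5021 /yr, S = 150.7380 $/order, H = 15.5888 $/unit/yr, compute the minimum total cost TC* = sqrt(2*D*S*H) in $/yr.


2*D*S*H = 6854448.0361
TC* = sqrt(6854448.0361) = 2618.1001

2618.1001 $/yr


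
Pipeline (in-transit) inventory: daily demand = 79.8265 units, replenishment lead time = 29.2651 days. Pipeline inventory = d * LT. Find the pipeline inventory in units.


Pipeline = 79.8265 * 29.2651 = 2336.1305

2336.1305 units


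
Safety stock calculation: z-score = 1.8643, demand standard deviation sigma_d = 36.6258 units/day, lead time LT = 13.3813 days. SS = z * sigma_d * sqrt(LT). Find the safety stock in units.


sqrt(LT) = sqrt(13.3813) = 3.6580
SS = 1.8643 * 36.6258 * 3.6580 = 249.7768

249.7768 units


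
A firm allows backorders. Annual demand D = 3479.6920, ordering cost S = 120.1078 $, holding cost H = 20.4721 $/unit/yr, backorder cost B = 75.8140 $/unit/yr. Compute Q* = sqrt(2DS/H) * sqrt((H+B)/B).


sqrt(2DS/H) = 202.0644
sqrt((H+B)/B) = 1.1270
Q* = 202.0644 * 1.1270 = 227.7178

227.7178 units


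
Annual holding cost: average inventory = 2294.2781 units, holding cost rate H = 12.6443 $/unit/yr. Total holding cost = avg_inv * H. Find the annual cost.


Cost = 2294.2781 * 12.6443 = 29009.5406

29009.5406 $/yr


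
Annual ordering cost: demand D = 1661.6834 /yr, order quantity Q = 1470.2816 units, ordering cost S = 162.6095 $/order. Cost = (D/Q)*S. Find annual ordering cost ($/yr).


Number of orders = D/Q = 1.1302
Cost = 1.1302 * 162.6095 = 183.7781

183.7781 $/yr


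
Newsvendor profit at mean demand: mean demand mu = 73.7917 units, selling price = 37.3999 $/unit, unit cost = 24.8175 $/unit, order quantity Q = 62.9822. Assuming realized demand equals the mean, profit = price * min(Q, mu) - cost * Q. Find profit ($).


Sales at mu = min(62.9822, 73.7917) = 62.9822
Revenue = 37.3999 * 62.9822 = 2355.5280
Total cost = 24.8175 * 62.9822 = 1563.0607
Profit = 2355.5280 - 1563.0607 = 792.4672

792.4672 $


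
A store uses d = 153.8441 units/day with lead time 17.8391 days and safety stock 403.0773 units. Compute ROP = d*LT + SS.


d*LT = 153.8441 * 17.8391 = 2744.4403
ROP = 2744.4403 + 403.0773 = 3147.5176

3147.5176 units


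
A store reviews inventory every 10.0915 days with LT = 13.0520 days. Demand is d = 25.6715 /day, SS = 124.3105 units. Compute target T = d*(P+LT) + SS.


P + LT = 23.1435
d*(P+LT) = 25.6715 * 23.1435 = 594.1284
T = 594.1284 + 124.3105 = 718.4389

718.4389 units


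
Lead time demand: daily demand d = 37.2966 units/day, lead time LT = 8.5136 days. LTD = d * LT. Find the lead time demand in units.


LTD = 37.2966 * 8.5136 = 317.5283

317.5283 units


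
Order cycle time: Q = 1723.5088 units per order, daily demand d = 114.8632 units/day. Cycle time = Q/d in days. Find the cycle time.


Cycle = 1723.5088 / 114.8632 = 15.0049

15.0049 days


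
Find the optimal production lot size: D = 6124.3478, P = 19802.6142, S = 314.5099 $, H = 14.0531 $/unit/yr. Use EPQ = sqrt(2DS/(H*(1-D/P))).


1 - D/P = 1 - 0.3093 = 0.6907
H*(1-D/P) = 9.7069
2DS = 3852336.0283
EPQ = sqrt(396865.6348) = 629.9727

629.9727 units


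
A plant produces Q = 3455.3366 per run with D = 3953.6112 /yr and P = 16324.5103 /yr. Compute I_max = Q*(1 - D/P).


D/P = 0.2422
1 - D/P = 0.7578
I_max = 3455.3366 * 0.7578 = 2618.4933

2618.4933 units


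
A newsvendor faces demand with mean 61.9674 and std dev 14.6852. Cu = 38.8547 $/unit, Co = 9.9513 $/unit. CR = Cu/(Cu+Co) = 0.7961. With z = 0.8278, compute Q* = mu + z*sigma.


CR = Cu/(Cu+Co) = 38.8547/(38.8547+9.9513) = 0.7961
z = 0.8278
Q* = 61.9674 + 0.8278 * 14.6852 = 74.1238

74.1238 units


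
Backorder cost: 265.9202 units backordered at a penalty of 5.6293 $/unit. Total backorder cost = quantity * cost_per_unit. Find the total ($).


Total = 265.9202 * 5.6293 = 1496.9446

1496.9446 $


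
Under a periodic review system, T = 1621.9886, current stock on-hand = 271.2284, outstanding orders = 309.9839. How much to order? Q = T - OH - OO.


Inventory position = OH + OO = 271.2284 + 309.9839 = 581.2123
Q = 1621.9886 - 581.2123 = 1040.7763

1040.7763 units


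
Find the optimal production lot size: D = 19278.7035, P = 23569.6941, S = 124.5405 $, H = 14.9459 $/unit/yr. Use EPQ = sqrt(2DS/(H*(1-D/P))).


1 - D/P = 1 - 0.8179 = 0.1821
H*(1-D/P) = 2.7210
2DS = 4801958.7465
EPQ = sqrt(1764788.7860) = 1328.4535

1328.4535 units


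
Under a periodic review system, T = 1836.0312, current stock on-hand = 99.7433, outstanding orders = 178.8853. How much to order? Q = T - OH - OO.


Inventory position = OH + OO = 99.7433 + 178.8853 = 278.6286
Q = 1836.0312 - 278.6286 = 1557.4026

1557.4026 units


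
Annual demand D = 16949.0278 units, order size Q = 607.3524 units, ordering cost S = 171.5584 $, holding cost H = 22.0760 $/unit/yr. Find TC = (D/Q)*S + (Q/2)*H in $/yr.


Ordering cost = D*S/Q = 4787.5798
Holding cost = Q*H/2 = 6703.9558
TC = 4787.5798 + 6703.9558 = 11491.5356

11491.5356 $/yr


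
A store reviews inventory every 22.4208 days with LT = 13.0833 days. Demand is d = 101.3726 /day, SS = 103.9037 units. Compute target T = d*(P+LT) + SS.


P + LT = 35.5041
d*(P+LT) = 101.3726 * 35.5041 = 3599.1429
T = 3599.1429 + 103.9037 = 3703.0466

3703.0466 units


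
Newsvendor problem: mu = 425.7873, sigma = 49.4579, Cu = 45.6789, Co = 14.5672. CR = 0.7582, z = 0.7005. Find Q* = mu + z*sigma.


CR = Cu/(Cu+Co) = 45.6789/(45.6789+14.5672) = 0.7582
z = 0.7005
Q* = 425.7873 + 0.7005 * 49.4579 = 460.4326

460.4326 units


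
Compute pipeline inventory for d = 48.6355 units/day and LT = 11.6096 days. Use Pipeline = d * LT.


Pipeline = 48.6355 * 11.6096 = 564.6387

564.6387 units


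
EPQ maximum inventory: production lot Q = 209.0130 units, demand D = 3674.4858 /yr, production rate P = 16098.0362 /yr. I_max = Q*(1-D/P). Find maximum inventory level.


D/P = 0.2283
1 - D/P = 0.7717
I_max = 209.0130 * 0.7717 = 161.3044

161.3044 units


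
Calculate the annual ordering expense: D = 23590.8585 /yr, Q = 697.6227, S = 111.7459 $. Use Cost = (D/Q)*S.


Number of orders = D/Q = 33.8161
Cost = 33.8161 * 111.7459 = 3778.8072

3778.8072 $/yr


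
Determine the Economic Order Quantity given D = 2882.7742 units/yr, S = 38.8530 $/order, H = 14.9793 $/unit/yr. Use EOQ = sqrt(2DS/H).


2*D*S = 2 * 2882.7742 * 38.8530 = 224008.8520
2*D*S/H = 14954.5608
EOQ = sqrt(14954.5608) = 122.2888

122.2888 units


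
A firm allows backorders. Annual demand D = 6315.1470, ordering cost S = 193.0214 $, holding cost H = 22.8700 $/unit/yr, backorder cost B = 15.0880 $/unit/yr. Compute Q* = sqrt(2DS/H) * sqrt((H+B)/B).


sqrt(2DS/H) = 326.4949
sqrt((H+B)/B) = 1.5861
Q* = 326.4949 * 1.5861 = 517.8598

517.8598 units


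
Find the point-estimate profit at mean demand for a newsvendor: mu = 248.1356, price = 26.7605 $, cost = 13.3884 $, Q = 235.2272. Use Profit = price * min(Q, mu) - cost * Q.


Sales at mu = min(235.2272, 248.1356) = 235.2272
Revenue = 26.7605 * 235.2272 = 6294.7975
Total cost = 13.3884 * 235.2272 = 3149.3158
Profit = 6294.7975 - 3149.3158 = 3145.4816

3145.4816 $


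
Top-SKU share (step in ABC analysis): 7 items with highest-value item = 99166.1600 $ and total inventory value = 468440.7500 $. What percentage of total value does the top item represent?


Top item = 99166.1600
Total = 468440.7500
Percentage = 99166.1600 / 468440.7500 * 100 = 21.1694

21.1694%


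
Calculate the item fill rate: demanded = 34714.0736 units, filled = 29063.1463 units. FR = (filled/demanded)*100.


FR = 29063.1463 / 34714.0736 * 100 = 83.7215

83.7215%


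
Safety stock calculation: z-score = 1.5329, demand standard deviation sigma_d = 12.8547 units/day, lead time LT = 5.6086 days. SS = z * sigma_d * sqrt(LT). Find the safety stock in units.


sqrt(LT) = sqrt(5.6086) = 2.3682
SS = 1.5329 * 12.8547 * 2.3682 = 46.6663

46.6663 units


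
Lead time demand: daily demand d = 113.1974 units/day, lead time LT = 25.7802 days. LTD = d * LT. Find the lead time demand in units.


LTD = 113.1974 * 25.7802 = 2918.2516

2918.2516 units


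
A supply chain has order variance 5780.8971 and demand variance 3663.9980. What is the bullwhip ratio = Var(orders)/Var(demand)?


BW = 5780.8971 / 3663.9980 = 1.5778

1.5778


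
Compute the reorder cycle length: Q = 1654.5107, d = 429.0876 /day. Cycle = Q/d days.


Cycle = 1654.5107 / 429.0876 = 3.8559

3.8559 days


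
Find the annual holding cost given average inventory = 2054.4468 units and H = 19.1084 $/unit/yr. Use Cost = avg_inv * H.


Cost = 2054.4468 * 19.1084 = 39257.1912

39257.1912 $/yr


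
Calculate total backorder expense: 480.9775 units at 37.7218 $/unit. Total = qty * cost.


Total = 480.9775 * 37.7218 = 18143.3371

18143.3371 $


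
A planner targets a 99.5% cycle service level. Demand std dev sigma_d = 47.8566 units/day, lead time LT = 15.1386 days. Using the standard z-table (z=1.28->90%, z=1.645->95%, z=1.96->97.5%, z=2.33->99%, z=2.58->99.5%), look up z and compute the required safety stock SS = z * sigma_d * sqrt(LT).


From the table, SL = 99.5% corresponds to z = 2.58
sqrt(LT) = sqrt(15.1386) = 3.8908
SS = 2.58 * 47.8566 * 3.8908 = 480.4016

480.4016 units


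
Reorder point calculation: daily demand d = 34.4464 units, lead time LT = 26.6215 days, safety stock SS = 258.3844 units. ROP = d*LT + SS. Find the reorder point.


d*LT = 34.4464 * 26.6215 = 917.0148
ROP = 917.0148 + 258.3844 = 1175.3992

1175.3992 units


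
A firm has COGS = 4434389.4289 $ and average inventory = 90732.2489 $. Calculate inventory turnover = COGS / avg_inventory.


Turnover = 4434389.4289 / 90732.2489 = 48.8734

48.8734


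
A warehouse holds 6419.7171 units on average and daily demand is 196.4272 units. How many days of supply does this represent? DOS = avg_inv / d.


DOS = 6419.7171 / 196.4272 = 32.6824

32.6824 days


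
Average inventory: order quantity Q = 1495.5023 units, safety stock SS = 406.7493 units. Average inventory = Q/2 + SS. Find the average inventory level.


Q/2 = 747.7512
Avg = 747.7512 + 406.7493 = 1154.5005

1154.5005 units


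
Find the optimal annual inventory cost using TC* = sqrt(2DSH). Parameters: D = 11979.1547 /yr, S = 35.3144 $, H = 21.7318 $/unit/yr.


2*D*S*H = 18386696.2076
TC* = sqrt(18386696.2076) = 4287.9711

4287.9711 $/yr


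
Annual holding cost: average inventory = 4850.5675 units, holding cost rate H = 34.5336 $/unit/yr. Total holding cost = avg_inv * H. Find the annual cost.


Cost = 4850.5675 * 34.5336 = 167507.5578

167507.5578 $/yr


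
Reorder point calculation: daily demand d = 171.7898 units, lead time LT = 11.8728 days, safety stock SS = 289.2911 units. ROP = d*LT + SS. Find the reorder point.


d*LT = 171.7898 * 11.8728 = 2039.6259
ROP = 2039.6259 + 289.2911 = 2328.9170

2328.9170 units


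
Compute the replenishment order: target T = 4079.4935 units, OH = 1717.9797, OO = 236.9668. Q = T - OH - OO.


Inventory position = OH + OO = 1717.9797 + 236.9668 = 1954.9465
Q = 4079.4935 - 1954.9465 = 2124.5470

2124.5470 units


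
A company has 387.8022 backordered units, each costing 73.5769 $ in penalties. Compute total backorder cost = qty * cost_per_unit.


Total = 387.8022 * 73.5769 = 28533.2837

28533.2837 $


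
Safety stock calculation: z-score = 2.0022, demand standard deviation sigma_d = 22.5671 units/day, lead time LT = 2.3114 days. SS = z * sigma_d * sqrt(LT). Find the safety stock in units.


sqrt(LT) = sqrt(2.3114) = 1.5203
SS = 2.0022 * 22.5671 * 1.5203 = 68.6943

68.6943 units


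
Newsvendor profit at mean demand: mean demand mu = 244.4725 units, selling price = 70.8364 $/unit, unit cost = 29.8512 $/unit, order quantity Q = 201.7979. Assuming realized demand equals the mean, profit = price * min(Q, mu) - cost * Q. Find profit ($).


Sales at mu = min(201.7979, 244.4725) = 201.7979
Revenue = 70.8364 * 201.7979 = 14294.6368
Total cost = 29.8512 * 201.7979 = 6023.9095
Profit = 14294.6368 - 6023.9095 = 8270.7273

8270.7273 $


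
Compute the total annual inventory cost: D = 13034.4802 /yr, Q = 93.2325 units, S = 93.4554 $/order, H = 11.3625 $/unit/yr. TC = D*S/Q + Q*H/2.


Ordering cost = D*S/Q = 13065.6430
Holding cost = Q*H/2 = 529.6771
TC = 13065.6430 + 529.6771 = 13595.3201

13595.3201 $/yr


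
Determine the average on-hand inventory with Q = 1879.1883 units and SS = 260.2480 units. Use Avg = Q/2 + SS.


Q/2 = 939.5942
Avg = 939.5942 + 260.2480 = 1199.8421

1199.8421 units


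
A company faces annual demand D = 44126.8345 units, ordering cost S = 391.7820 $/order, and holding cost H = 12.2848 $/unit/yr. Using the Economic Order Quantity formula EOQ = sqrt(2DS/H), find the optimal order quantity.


2*D*S = 2 * 44126.8345 * 391.7820 = 34576198.9482
2*D*S/H = 2814551.2298
EOQ = sqrt(2814551.2298) = 1677.6624

1677.6624 units


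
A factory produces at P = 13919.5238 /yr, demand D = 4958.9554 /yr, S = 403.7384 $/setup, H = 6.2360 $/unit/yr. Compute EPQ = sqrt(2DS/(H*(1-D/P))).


1 - D/P = 1 - 0.3563 = 0.6437
H*(1-D/P) = 4.0144
2DS = 4004241.4377
EPQ = sqrt(997477.1773) = 998.7378

998.7378 units


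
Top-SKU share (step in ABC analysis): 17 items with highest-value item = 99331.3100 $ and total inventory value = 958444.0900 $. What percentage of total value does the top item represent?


Top item = 99331.3100
Total = 958444.0900
Percentage = 99331.3100 / 958444.0900 * 100 = 10.3638

10.3638%


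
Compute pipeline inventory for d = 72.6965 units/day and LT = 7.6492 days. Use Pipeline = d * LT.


Pipeline = 72.6965 * 7.6492 = 556.0701

556.0701 units


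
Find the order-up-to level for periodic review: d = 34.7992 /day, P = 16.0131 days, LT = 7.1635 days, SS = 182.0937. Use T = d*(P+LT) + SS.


P + LT = 23.1766
d*(P+LT) = 34.7992 * 23.1766 = 806.5271
T = 806.5271 + 182.0937 = 988.6208

988.6208 units


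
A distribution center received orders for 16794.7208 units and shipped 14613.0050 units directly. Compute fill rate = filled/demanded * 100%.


FR = 14613.0050 / 16794.7208 * 100 = 87.0095

87.0095%


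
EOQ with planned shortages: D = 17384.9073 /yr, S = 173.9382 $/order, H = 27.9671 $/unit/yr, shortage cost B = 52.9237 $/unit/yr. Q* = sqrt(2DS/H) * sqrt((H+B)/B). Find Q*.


sqrt(2DS/H) = 465.0236
sqrt((H+B)/B) = 1.2363
Q* = 465.0236 * 1.2363 = 574.9094

574.9094 units


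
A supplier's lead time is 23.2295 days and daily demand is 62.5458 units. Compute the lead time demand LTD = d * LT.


LTD = 62.5458 * 23.2295 = 1452.9077

1452.9077 units


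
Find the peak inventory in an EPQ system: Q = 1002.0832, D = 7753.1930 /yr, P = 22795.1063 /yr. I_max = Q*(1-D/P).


D/P = 0.3401
1 - D/P = 0.6599
I_max = 1002.0832 * 0.6599 = 661.2493

661.2493 units


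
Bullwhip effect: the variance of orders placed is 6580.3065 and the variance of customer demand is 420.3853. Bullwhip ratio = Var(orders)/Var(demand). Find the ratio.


BW = 6580.3065 / 420.3853 = 15.6530

15.6530


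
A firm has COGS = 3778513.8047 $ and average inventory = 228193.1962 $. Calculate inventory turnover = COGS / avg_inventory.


Turnover = 3778513.8047 / 228193.1962 = 16.5584

16.5584


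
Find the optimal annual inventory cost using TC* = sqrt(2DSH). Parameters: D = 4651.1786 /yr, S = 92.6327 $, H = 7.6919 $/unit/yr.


2*D*S*H = 6628129.1813
TC* = sqrt(6628129.1813) = 2574.5153

2574.5153 $/yr


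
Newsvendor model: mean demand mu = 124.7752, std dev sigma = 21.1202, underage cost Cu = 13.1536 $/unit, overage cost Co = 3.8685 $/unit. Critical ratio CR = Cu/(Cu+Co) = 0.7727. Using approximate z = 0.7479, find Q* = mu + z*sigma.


CR = Cu/(Cu+Co) = 13.1536/(13.1536+3.8685) = 0.7727
z = 0.7479
Q* = 124.7752 + 0.7479 * 21.1202 = 140.5710

140.5710 units


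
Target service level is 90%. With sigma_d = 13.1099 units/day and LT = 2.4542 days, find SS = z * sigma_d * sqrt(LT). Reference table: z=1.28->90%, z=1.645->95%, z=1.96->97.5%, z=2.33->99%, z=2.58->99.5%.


From the table, SL = 90% corresponds to z = 1.28
sqrt(LT) = sqrt(2.4542) = 1.5666
SS = 1.28 * 13.1099 * 1.5666 = 26.2884

26.2884 units


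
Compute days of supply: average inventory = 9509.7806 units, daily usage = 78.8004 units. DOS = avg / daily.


DOS = 9509.7806 / 78.8004 = 120.6819

120.6819 days


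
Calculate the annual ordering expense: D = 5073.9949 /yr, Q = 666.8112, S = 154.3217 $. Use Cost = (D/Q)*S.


Number of orders = D/Q = 7.6093
Cost = 7.6093 * 154.3217 = 1174.2867

1174.2867 $/yr


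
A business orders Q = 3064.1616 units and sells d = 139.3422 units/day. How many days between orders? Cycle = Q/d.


Cycle = 3064.1616 / 139.3422 = 21.9902

21.9902 days


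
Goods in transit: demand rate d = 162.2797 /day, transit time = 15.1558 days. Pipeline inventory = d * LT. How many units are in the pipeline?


Pipeline = 162.2797 * 15.1558 = 2459.4787

2459.4787 units


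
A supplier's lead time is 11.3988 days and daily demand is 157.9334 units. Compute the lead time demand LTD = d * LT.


LTD = 157.9334 * 11.3988 = 1800.2512

1800.2512 units


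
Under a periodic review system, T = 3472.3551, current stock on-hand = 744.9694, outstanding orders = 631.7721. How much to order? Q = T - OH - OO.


Inventory position = OH + OO = 744.9694 + 631.7721 = 1376.7415
Q = 3472.3551 - 1376.7415 = 2095.6136

2095.6136 units


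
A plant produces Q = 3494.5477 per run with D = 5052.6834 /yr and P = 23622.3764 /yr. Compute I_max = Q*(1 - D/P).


D/P = 0.2139
1 - D/P = 0.7861
I_max = 3494.5477 * 0.7861 = 2747.0851

2747.0851 units


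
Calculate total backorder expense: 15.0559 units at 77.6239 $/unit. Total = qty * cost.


Total = 15.0559 * 77.6239 = 1168.6977

1168.6977 $


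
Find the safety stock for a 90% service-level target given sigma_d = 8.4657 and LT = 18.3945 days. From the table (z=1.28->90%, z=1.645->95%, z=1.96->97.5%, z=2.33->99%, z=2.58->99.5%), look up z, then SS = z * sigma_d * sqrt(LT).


From the table, SL = 90% corresponds to z = 1.28
sqrt(LT) = sqrt(18.3945) = 4.2889
SS = 1.28 * 8.4657 * 4.2889 = 46.4747

46.4747 units


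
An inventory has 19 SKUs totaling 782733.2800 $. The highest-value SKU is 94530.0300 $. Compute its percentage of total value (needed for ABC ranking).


Top item = 94530.0300
Total = 782733.2800
Percentage = 94530.0300 / 782733.2800 * 100 = 12.0769

12.0769%


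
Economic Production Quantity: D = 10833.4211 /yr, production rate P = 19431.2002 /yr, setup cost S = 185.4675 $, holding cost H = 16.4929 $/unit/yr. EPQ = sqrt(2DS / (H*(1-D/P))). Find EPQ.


1 - D/P = 1 - 0.5575 = 0.4425
H*(1-D/P) = 7.2977
2DS = 4018495.0557
EPQ = sqrt(550655.2145) = 742.0615

742.0615 units


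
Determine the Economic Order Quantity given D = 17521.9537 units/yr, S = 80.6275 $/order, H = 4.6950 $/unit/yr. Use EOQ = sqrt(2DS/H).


2*D*S = 2 * 17521.9537 * 80.6275 = 2825502.6439
2*D*S/H = 601810.9998
EOQ = sqrt(601810.9998) = 775.7648

775.7648 units


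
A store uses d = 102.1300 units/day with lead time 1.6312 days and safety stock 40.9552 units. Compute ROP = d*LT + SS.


d*LT = 102.1300 * 1.6312 = 166.5945
ROP = 166.5945 + 40.9552 = 207.5497

207.5497 units


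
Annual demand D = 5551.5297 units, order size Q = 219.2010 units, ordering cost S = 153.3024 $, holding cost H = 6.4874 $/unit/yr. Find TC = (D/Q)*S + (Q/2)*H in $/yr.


Ordering cost = D*S/Q = 3882.5682
Holding cost = Q*H/2 = 711.0223
TC = 3882.5682 + 711.0223 = 4593.5905

4593.5905 $/yr


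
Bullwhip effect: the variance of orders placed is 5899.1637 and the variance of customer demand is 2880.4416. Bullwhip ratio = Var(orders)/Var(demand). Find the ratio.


BW = 5899.1637 / 2880.4416 = 2.0480

2.0480


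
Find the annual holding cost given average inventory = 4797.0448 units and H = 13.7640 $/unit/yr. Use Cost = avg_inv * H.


Cost = 4797.0448 * 13.7640 = 66026.5246

66026.5246 $/yr


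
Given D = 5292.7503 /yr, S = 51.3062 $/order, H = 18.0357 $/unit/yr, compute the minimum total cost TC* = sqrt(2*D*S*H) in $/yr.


2*D*S*H = 9795221.3306
TC* = sqrt(9795221.3306) = 3129.7318

3129.7318 $/yr


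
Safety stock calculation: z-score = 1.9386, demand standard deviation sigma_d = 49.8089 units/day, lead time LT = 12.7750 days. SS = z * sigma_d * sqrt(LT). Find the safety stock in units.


sqrt(LT) = sqrt(12.7750) = 3.5742
SS = 1.9386 * 49.8089 * 3.5742 = 345.1244

345.1244 units


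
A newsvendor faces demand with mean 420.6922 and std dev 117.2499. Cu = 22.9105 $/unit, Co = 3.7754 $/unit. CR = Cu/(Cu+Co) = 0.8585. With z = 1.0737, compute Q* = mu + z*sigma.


CR = Cu/(Cu+Co) = 22.9105/(22.9105+3.7754) = 0.8585
z = 1.0737
Q* = 420.6922 + 1.0737 * 117.2499 = 546.5834

546.5834 units


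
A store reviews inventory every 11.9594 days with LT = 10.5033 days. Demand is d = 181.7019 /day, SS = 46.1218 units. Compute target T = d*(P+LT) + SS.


P + LT = 22.4627
d*(P+LT) = 181.7019 * 22.4627 = 4081.5153
T = 4081.5153 + 46.1218 = 4127.6371

4127.6371 units


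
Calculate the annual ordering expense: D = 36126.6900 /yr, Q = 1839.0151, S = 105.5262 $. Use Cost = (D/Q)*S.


Number of orders = D/Q = 19.6446
Cost = 19.6446 * 105.5262 = 2073.0185

2073.0185 $/yr


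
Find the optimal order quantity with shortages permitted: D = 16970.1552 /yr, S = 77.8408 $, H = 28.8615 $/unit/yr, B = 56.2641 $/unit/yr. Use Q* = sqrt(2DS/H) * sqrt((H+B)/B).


sqrt(2DS/H) = 302.5534
sqrt((H+B)/B) = 1.2300
Q* = 302.5534 * 1.2300 = 372.1487

372.1487 units


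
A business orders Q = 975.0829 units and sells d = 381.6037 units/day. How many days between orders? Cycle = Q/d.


Cycle = 975.0829 / 381.6037 = 2.5552

2.5552 days


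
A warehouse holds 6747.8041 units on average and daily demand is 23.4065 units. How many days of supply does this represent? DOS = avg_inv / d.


DOS = 6747.8041 / 23.4065 = 288.2876

288.2876 days


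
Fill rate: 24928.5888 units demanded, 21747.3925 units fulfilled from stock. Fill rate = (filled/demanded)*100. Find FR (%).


FR = 21747.3925 / 24928.5888 * 100 = 87.2388

87.2388%


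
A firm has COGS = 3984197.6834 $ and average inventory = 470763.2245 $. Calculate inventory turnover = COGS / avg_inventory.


Turnover = 3984197.6834 / 470763.2245 = 8.4633

8.4633


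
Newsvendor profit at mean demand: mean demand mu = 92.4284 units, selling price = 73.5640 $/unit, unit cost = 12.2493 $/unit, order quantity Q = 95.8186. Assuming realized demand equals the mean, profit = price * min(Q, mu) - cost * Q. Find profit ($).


Sales at mu = min(95.8186, 92.4284) = 92.4284
Revenue = 73.5640 * 92.4284 = 6799.4028
Total cost = 12.2493 * 95.8186 = 1173.7108
Profit = 6799.4028 - 1173.7108 = 5625.6920

5625.6920 $


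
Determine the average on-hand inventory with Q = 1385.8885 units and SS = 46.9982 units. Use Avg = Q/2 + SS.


Q/2 = 692.9443
Avg = 692.9443 + 46.9982 = 739.9425

739.9425 units


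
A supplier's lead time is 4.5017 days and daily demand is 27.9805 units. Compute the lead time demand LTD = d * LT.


LTD = 27.9805 * 4.5017 = 125.9598

125.9598 units


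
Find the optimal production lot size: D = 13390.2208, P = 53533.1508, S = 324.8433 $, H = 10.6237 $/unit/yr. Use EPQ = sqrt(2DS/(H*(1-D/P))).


1 - D/P = 1 - 0.2501 = 0.7499
H*(1-D/P) = 7.9664
2DS = 8699447.0248
EPQ = sqrt(1092017.4716) = 1044.9964

1044.9964 units


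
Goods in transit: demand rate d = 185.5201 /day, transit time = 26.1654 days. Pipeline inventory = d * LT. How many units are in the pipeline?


Pipeline = 185.5201 * 26.1654 = 4854.2076

4854.2076 units


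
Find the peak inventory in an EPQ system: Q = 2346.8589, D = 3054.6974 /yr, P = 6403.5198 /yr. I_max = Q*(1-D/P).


D/P = 0.4770
1 - D/P = 0.5230
I_max = 2346.8589 * 0.5230 = 1227.3271

1227.3271 units


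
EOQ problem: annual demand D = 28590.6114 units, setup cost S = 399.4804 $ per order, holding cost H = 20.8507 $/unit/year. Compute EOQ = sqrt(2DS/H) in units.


2*D*S = 2 * 28590.6114 * 399.4804 = 22842777.7566
2*D*S/H = 1095540.0901
EOQ = sqrt(1095540.0901) = 1046.6805

1046.6805 units


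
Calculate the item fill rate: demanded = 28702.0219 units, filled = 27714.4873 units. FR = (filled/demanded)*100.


FR = 27714.4873 / 28702.0219 * 100 = 96.5594

96.5594%


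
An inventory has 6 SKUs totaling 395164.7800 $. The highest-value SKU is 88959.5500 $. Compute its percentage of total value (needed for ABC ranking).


Top item = 88959.5500
Total = 395164.7800
Percentage = 88959.5500 / 395164.7800 * 100 = 22.5120

22.5120%


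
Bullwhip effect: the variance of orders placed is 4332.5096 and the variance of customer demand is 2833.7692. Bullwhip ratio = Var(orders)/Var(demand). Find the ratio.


BW = 4332.5096 / 2833.7692 = 1.5289

1.5289


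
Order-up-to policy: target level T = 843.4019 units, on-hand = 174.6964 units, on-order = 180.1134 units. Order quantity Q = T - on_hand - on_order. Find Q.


Inventory position = OH + OO = 174.6964 + 180.1134 = 354.8098
Q = 843.4019 - 354.8098 = 488.5921

488.5921 units


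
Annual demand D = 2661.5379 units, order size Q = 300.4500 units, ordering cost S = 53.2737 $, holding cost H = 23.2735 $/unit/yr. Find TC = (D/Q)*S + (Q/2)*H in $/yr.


Ordering cost = D*S/Q = 471.9254
Holding cost = Q*H/2 = 3496.2615
TC = 471.9254 + 3496.2615 = 3968.1869

3968.1869 $/yr


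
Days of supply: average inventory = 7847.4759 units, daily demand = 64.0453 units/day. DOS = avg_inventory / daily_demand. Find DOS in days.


DOS = 7847.4759 / 64.0453 = 122.5301

122.5301 days


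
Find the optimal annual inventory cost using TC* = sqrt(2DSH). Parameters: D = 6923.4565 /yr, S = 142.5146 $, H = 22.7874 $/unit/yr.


2*D*S*H = 44968365.0178
TC* = sqrt(44968365.0178) = 6705.8456

6705.8456 $/yr


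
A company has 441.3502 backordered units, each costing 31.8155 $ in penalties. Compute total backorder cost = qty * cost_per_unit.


Total = 441.3502 * 31.8155 = 14041.7773

14041.7773 $


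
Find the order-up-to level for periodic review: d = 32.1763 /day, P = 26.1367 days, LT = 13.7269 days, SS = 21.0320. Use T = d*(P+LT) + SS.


P + LT = 39.8636
d*(P+LT) = 32.1763 * 39.8636 = 1282.6632
T = 1282.6632 + 21.0320 = 1303.6952

1303.6952 units


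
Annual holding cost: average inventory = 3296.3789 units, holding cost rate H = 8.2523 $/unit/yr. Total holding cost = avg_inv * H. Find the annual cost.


Cost = 3296.3789 * 8.2523 = 27202.7076

27202.7076 $/yr


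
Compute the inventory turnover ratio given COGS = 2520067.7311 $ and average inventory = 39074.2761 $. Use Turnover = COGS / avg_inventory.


Turnover = 2520067.7311 / 39074.2761 = 64.4943

64.4943


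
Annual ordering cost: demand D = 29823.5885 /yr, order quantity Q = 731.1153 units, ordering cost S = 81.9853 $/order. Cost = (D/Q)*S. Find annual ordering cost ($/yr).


Number of orders = D/Q = 40.7919
Cost = 40.7919 * 81.9853 = 3344.3369

3344.3369 $/yr
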